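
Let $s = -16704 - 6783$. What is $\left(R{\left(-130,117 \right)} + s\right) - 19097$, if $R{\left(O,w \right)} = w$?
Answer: $-42467$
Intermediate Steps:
$s = -23487$
$\left(R{\left(-130,117 \right)} + s\right) - 19097 = \left(117 - 23487\right) - 19097 = -23370 - 19097 = -42467$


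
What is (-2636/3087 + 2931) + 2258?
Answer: 16015807/3087 ≈ 5188.1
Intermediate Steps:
(-2636/3087 + 2931) + 2258 = 9045361/3087 + 2258 = 16015807/3087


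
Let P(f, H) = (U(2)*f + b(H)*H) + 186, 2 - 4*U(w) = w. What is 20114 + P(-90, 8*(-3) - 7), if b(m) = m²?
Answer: -9491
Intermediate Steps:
U(w) = ½ - w/4
P(f, H) = 186 + H³ (P(f, H) = ((½ - ¼*2)*f + H²*H) + 186 = ((½ - ½)*f + H³) + 186 = (0*f + H³) + 186 = (0 + H³) + 186 = H³ + 186 = 186 + H³)
20114 + P(-90, 8*(-3) - 7) = 20114 + (186 + (8*(-3) - 7)³) = 20114 + (186 + (-24 - 7)³) = 20114 + (186 + (-31)³) = 20114 + (186 - 29791) = 20114 - 29605 = -9491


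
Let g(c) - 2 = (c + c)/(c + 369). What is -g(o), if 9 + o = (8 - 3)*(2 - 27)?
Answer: -202/235 ≈ -0.85957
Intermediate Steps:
o = -134 (o = -9 + (8 - 3)*(2 - 27) = -9 + 5*(-25) = -9 - 125 = -134)
g(c) = 2 + 2*c/(369 + c) (g(c) = 2 + (c + c)/(c + 369) = 2 + (2*c)/(369 + c) = 2 + 2*c/(369 + c))
-g(o) = -2*(369 + 2*(-134))/(369 - 134) = -2*(369 - 268)/235 = -2*101/235 = -1*202/235 = -202/235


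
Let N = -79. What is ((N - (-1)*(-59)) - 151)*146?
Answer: -42194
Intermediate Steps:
((N - (-1)*(-59)) - 151)*146 = ((-79 - (-1)*(-59)) - 151)*146 = ((-79 - 1*59) - 151)*146 = ((-79 - 59) - 151)*146 = (-138 - 151)*146 = -289*146 = -42194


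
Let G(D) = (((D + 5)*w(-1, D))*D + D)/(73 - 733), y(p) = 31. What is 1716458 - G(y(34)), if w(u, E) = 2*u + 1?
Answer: 226572239/132 ≈ 1.7165e+6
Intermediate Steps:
w(u, E) = 1 + 2*u
G(D) = -D/660 - D*(-5 - D)/660 (G(D) = (((D + 5)*(1 + 2*(-1)))*D + D)/(73 - 733) = (((5 + D)*(1 - 2))*D + D)/(-660) = (((5 + D)*(-1))*D + D)*(-1/660) = ((-5 - D)*D + D)*(-1/660) = (D*(-5 - D) + D)*(-1/660) = (D + D*(-5 - D))*(-1/660) = -D/660 - D*(-5 - D)/660)
1716458 - G(y(34)) = 1716458 - 31*(4 + 31)/660 = 1716458 - 31*35/660 = 1716458 - 1*217/132 = 1716458 - 217/132 = 226572239/132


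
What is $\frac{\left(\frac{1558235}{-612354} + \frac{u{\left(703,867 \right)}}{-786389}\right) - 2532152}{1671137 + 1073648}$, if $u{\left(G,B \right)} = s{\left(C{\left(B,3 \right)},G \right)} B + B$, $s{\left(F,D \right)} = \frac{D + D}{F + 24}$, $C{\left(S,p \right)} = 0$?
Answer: $- \frac{2438710254064505849}{2643493923052566420} \approx -0.92253$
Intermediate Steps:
$s{\left(F,D \right)} = \frac{2 D}{24 + F}$
$u{\left(G,B \right)} = B + \frac{B G}{12}$ ($u{\left(G,B \right)} = \frac{2 G}{24 + 0} B + B = \frac{2 G}{24} B + B = 2 G \frac{1}{24} B + B = \frac{G}{12} B + B = \frac{B G}{12} + B = B + \frac{B G}{12}$)
$\frac{\left(\frac{1558235}{-612354} + \frac{u{\left(703,867 \right)}}{-786389}\right) - 2532152}{1671137 + 1073648} = \frac{\left(\frac{1558235}{-612354} + \frac{\frac{1}{12} \cdot 867 \left(12 + 703\right)}{-786389}\right) - 2532152}{1671137 + 1073648} = \frac{\left(1558235 \left(- \frac{1}{612354}\right) + \frac{1}{12} \cdot 867 \cdot 715 \left(- \frac{1}{786389}\right)\right) - 2532152}{2744785} = \left(\left(- \frac{1558235}{612354} + \frac{206635}{4} \left(- \frac{1}{786389}\right)\right) - 2532152\right) \frac{1}{2744785} = \left(\left(- \frac{1558235}{612354} - \frac{206635}{3145556}\right) - 2532152\right) \frac{1}{2744785} = \left(- \frac{2514024611225}{963096899412} - 2532152\right) \frac{1}{2744785} = \left(- \frac{2438710254064505849}{963096899412}\right) \frac{1}{2744785} = - \frac{2438710254064505849}{2643493923052566420}$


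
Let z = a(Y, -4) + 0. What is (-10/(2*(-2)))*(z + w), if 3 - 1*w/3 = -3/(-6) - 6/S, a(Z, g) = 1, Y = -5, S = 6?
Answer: 115/4 ≈ 28.750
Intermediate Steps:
z = 1 (z = 1 + 0 = 1)
w = 21/2 (w = 9 - 3*(-3/(-6) - 6/6) = 9 - 3*(-3*(-⅙) - 6*⅙) = 9 - 3*(½ - 1) = 9 - 3*(-½) = 9 + 3/2 = 21/2 ≈ 10.500)
(-10/(2*(-2)))*(z + w) = (-10/(2*(-2)))*(1 + 21/2) = -10/(-4)*(23/2) = -10*(-¼)*(23/2) = (5/2)*(23/2) = 115/4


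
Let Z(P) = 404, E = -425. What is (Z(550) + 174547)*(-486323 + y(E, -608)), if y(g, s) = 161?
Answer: -85054528062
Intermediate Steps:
(Z(550) + 174547)*(-486323 + y(E, -608)) = (404 + 174547)*(-486323 + 161) = 174951*(-486162) = -85054528062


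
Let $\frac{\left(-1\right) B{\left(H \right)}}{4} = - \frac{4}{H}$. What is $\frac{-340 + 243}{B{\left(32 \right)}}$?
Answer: $-194$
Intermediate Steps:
$B{\left(H \right)} = \frac{16}{H}$ ($B{\left(H \right)} = - 4 \left(- \frac{4}{H}\right) = \frac{16}{H}$)
$\frac{-340 + 243}{B{\left(32 \right)}} = \frac{-340 + 243}{16 \cdot \frac{1}{32}} = - \frac{97}{16 \cdot \frac{1}{32}} = - 97 \frac{1}{\frac{1}{2}} = \left(-97\right) 2 = -194$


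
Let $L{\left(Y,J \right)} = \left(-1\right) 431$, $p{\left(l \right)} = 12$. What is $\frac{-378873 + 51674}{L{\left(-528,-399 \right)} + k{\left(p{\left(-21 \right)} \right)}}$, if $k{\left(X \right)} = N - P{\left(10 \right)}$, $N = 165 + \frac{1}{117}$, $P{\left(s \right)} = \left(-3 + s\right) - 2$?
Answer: $\frac{38282283}{31706} \approx 1207.4$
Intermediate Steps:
$P{\left(s \right)} = -5 + s$
$L{\left(Y,J \right)} = -431$
$N = \frac{19306}{117}$ ($N = 165 + \frac{1}{117} = \frac{19306}{117} \approx 165.01$)
$k{\left(X \right)} = \frac{18721}{117}$ ($k{\left(X \right)} = \frac{19306}{117} - \left(-5 + 10\right) = \frac{19306}{117} - 5 = \frac{18721}{117}$)
$\frac{-378873 + 51674}{L{\left(-528,-399 \right)} + k{\left(p{\left(-21 \right)} \right)}} = \frac{-378873 + 51674}{-431 + \frac{18721}{117}} = - \frac{327199}{- \frac{31706}{117}} = \left(-327199\right) \left(- \frac{117}{31706}\right) = \frac{38282283}{31706}$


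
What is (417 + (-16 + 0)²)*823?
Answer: 553879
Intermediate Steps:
(417 + (-16 + 0)²)*823 = (417 + (-16)²)*823 = (417 + 256)*823 = 673*823 = 553879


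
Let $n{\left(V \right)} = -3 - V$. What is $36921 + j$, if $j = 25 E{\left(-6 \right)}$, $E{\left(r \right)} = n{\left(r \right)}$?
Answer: $36996$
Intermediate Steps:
$E{\left(r \right)} = -3 - r$
$j = 75$ ($j = 25 \left(-3 - -6\right) = 25 \left(-3 + 6\right) = 25 \cdot 3 = 75$)
$36921 + j = 36921 + 75 = 36996$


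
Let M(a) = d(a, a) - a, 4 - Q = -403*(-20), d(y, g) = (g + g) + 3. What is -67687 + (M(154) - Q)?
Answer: -59474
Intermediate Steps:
d(y, g) = 3 + 2*g (d(y, g) = 2*g + 3 = 3 + 2*g)
Q = -8056 (Q = 4 - (-403)*(-20) = 4 - 1*8060 = 4 - 8060 = -8056)
M(a) = 3 + a (M(a) = (3 + 2*a) - a = 3 + a)
-67687 + (M(154) - Q) = -67687 + ((3 + 154) - 1*(-8056)) = -67687 + (157 + 8056) = -67687 + 8213 = -59474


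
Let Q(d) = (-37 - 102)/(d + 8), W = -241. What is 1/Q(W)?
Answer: 233/139 ≈ 1.6763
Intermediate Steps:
Q(d) = -139/(8 + d)
1/Q(W) = 1/(-139/(8 - 241)) = 1/(-139/(-233)) = 1/(-139*(-1/233)) = 1/(139/233) = 233/139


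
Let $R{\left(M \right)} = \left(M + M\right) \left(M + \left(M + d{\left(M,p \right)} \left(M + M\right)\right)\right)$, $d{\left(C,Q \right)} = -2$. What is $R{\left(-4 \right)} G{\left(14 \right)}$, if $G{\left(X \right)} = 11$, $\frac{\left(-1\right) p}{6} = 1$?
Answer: $-704$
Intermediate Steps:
$p = -6$ ($p = \left(-6\right) 1 = -6$)
$R{\left(M \right)} = - 4 M^{2}$ ($R{\left(M \right)} = \left(M + M\right) \left(M + \left(M - 2 \left(M + M\right)\right)\right) = 2 M \left(M + \left(M - 2 \cdot 2 M\right)\right) = 2 M \left(M + \left(M - 4 M\right)\right) = 2 M \left(M - 3 M\right) = 2 M \left(- 2 M\right) = - 4 M^{2}$)
$R{\left(-4 \right)} G{\left(14 \right)} = - 4 \left(-4\right)^{2} \cdot 11 = \left(-4\right) 16 \cdot 11 = \left(-64\right) 11 = -704$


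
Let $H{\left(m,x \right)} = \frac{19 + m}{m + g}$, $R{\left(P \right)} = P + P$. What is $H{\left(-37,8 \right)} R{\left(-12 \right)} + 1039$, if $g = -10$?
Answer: $\frac{48401}{47} \approx 1029.8$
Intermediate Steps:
$R{\left(P \right)} = 2 P$
$H{\left(m,x \right)} = \frac{19 + m}{-10 + m}$ ($H{\left(m,x \right)} = \frac{19 + m}{m - 10} = \frac{19 + m}{-10 + m}$)
$H{\left(-37,8 \right)} R{\left(-12 \right)} + 1039 = \frac{19 - 37}{-10 - 37} \cdot 2 \left(-12\right) + 1039 = \frac{1}{-47} \left(-18\right) \left(-24\right) + 1039 = \left(- \frac{1}{47}\right) \left(-18\right) \left(-24\right) + 1039 = \frac{18}{47} \left(-24\right) + 1039 = - \frac{432}{47} + 1039 = \frac{48401}{47}$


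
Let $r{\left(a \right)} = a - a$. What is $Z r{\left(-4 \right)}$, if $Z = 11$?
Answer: $0$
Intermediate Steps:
$r{\left(a \right)} = 0$
$Z r{\left(-4 \right)} = 11 \cdot 0 = 0$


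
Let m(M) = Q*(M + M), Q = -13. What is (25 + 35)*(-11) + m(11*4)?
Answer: -1804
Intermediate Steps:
m(M) = -26*M (m(M) = -13*(M + M) = -26*M)
(25 + 35)*(-11) + m(11*4) = (25 + 35)*(-11) - 286*4 = 60*(-11) - 26*44 = -660 - 1144 = -1804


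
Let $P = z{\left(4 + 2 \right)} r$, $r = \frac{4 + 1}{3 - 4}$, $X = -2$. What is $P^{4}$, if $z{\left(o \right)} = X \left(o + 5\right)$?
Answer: $146410000$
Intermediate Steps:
$z{\left(o \right)} = -10 - 2 o$ ($z{\left(o \right)} = - 2 \left(o + 5\right) = - 2 \left(5 + o\right) = -10 - 2 o$)
$r = -5$ ($r = \frac{5}{-1} = 5 \left(-1\right) = -5$)
$P = 110$ ($P = \left(-10 - 2 \left(4 + 2\right)\right) \left(-5\right) = \left(-10 - 12\right) \left(-5\right) = \left(-22\right) \left(-5\right) = 110$)
$P^{4} = 110^{4} = 146410000$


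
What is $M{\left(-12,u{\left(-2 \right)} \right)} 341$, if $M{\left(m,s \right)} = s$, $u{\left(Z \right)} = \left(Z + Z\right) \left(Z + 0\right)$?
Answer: $2728$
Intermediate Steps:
$u{\left(Z \right)} = 2 Z^{2}$ ($u{\left(Z \right)} = 2 Z Z = 2 Z^{2}$)
$M{\left(-12,u{\left(-2 \right)} \right)} 341 = 2 \left(-2\right)^{2} \cdot 341 = 2 \cdot 4 \cdot 341 = 8 \cdot 341 = 2728$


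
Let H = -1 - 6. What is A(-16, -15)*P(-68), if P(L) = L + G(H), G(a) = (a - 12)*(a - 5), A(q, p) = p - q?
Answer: 160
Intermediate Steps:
H = -7
G(a) = (-12 + a)*(-5 + a)
P(L) = 228 + L (P(L) = L + (60 + (-7)**2 - 17*(-7)) = L + (60 + 49 + 119) = L + 228 = 228 + L)
A(-16, -15)*P(-68) = (-15 - 1*(-16))*(228 - 68) = (-15 + 16)*160 = 1*160 = 160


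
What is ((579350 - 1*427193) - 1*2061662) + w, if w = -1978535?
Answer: -3888040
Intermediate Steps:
((579350 - 1*427193) - 1*2061662) + w = ((579350 - 1*427193) - 1*2061662) - 1978535 = ((579350 - 427193) - 2061662) - 1978535 = (152157 - 2061662) - 1978535 = -1909505 - 1978535 = -3888040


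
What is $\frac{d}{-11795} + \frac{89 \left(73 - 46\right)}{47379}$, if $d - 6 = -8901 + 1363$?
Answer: $\frac{18342953}{26611205} \approx 0.68929$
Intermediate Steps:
$d = -7532$ ($d = 6 + \left(-8901 + 1363\right) = 6 - 7538 = -7532$)
$\frac{d}{-11795} + \frac{89 \left(73 - 46\right)}{47379} = - \frac{7532}{-11795} + \frac{89 \left(73 - 46\right)}{47379} = \left(-7532\right) \left(- \frac{1}{11795}\right) + 89 \cdot 27 \cdot \frac{1}{47379} = \frac{1076}{1685} + 2403 \cdot \frac{1}{47379} = \frac{1076}{1685} + \frac{801}{15793} = \frac{18342953}{26611205}$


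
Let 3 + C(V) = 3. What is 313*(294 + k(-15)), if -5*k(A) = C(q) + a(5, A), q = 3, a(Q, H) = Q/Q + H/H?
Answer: 459484/5 ≈ 91897.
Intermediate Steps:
a(Q, H) = 2 (a(Q, H) = 1 + 1 = 2)
C(V) = 0 (C(V) = -3 + 3 = 0)
k(A) = -⅖ (k(A) = -(0 + 2)/5 = -⅕*2 = -⅖)
313*(294 + k(-15)) = 313*(294 - ⅖) = 313*(1468/5) = 459484/5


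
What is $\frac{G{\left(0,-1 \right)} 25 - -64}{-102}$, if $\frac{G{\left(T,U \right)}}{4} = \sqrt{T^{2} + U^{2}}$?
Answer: $- \frac{82}{51} \approx -1.6078$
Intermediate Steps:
$G{\left(T,U \right)} = 4 \sqrt{T^{2} + U^{2}}$
$\frac{G{\left(0,-1 \right)} 25 - -64}{-102} = \frac{4 \sqrt{0^{2} + \left(-1\right)^{2}} \cdot 25 - -64}{-102} = \left(4 \sqrt{0 + 1} \cdot 25 + 64\right) \left(- \frac{1}{102}\right) = \left(4 \sqrt{1} \cdot 25 + 64\right) \left(- \frac{1}{102}\right) = \left(4 \cdot 1 \cdot 25 + 64\right) \left(- \frac{1}{102}\right) = \left(4 \cdot 25 + 64\right) \left(- \frac{1}{102}\right) = \left(100 + 64\right) \left(- \frac{1}{102}\right) = 164 \left(- \frac{1}{102}\right) = - \frac{82}{51}$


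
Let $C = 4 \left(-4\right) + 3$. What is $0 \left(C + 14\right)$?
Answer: $0$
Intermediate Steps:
$C = -13$ ($C = -16 + 3 = -13$)
$0 \left(C + 14\right) = 0 \left(-13 + 14\right) = 0 \cdot 1 = 0$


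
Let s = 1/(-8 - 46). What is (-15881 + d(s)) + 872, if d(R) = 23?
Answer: -14986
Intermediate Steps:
s = -1/54 (s = 1/(-54) = -1/54 ≈ -0.018519)
(-15881 + d(s)) + 872 = (-15881 + 23) + 872 = -15858 + 872 = -14986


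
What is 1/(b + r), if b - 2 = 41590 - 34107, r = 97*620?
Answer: 1/67625 ≈ 1.4787e-5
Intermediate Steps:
r = 60140
b = 7485 (b = 2 + (41590 - 34107) = 2 + 7483 = 7485)
1/(b + r) = 1/(7485 + 60140) = 1/67625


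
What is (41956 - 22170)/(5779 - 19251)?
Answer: -9893/6736 ≈ -1.4687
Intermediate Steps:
(41956 - 22170)/(5779 - 19251) = 19786/(-13472) = 19786*(-1/13472) = -9893/6736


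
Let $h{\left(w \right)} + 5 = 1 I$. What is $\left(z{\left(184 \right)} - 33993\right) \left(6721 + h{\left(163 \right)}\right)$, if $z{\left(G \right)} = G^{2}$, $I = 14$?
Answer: $-922010$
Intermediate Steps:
$h{\left(w \right)} = 9$ ($h{\left(w \right)} = -5 + 1 \cdot 14 = -5 + 14 = 9$)
$\left(z{\left(184 \right)} - 33993\right) \left(6721 + h{\left(163 \right)}\right) = \left(184^{2} - 33993\right) \left(6721 + 9\right) = \left(33856 - 33993\right) 6730 = \left(-137\right) 6730 = -922010$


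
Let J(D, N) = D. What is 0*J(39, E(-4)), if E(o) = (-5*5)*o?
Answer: 0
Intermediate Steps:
E(o) = -25*o
0*J(39, E(-4)) = 0*39 = 0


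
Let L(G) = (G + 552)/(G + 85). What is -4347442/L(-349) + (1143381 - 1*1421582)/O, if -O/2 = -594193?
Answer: 1363939894598765/241242358 ≈ 5.6538e+6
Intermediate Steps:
L(G) = (552 + G)/(85 + G)
O = 1188386 (O = -2*(-594193) = 1188386)
-4347442/L(-349) + (1143381 - 1*1421582)/O = -4347442*(85 - 349)/(552 - 349) + (1143381 - 1*1421582)/1188386 = -4347442/(203/(-264)) + (1143381 - 1421582)*(1/1188386) = -4347442/((-1/264*203)) - 278201*1/1188386 = -4347442/(-203/264) - 278201/1188386 = -4347442*(-264/203) - 278201/1188386 = 1147724688/203 - 278201/1188386 = 1363939894598765/241242358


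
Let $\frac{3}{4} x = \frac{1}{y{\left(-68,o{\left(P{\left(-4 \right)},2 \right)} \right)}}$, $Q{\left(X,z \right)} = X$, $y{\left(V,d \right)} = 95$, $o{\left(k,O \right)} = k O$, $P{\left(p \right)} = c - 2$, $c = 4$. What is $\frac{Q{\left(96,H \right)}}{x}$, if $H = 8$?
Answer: $6840$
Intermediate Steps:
$P{\left(p \right)} = 2$ ($P{\left(p \right)} = 4 - 2 = 2$)
$o{\left(k,O \right)} = O k$
$x = \frac{4}{285}$ ($x = \frac{4}{3 \cdot 95} = \frac{4}{3} \cdot \frac{1}{95} = \frac{4}{285} \approx 0.014035$)
$\frac{Q{\left(96,H \right)}}{x} = \frac{96}{\frac{4}{285}} = 96 \cdot \frac{285}{4} = 6840$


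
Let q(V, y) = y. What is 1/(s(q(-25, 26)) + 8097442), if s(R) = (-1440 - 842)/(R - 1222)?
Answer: 598/4842271457 ≈ 1.2350e-7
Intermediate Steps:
s(R) = -2282/(-1222 + R)
1/(s(q(-25, 26)) + 8097442) = 1/(-2282/(-1222 + 26) + 8097442) = 1/(-2282/(-1196) + 8097442) = 1/(-2282*(-1/1196) + 8097442) = 1/(1141/598 + 8097442) = 1/(4842271457/598) = 598/4842271457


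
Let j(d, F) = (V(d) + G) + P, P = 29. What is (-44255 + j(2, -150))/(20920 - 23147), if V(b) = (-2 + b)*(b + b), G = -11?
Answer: 44237/2227 ≈ 19.864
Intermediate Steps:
V(b) = 2*b*(-2 + b) (V(b) = (-2 + b)*(2*b) = 2*b*(-2 + b))
j(d, F) = 18 + 2*d*(-2 + d) (j(d, F) = (2*d*(-2 + d) - 11) + 29 = (-11 + 2*d*(-2 + d)) + 29 = 18 + 2*d*(-2 + d))
(-44255 + j(2, -150))/(20920 - 23147) = (-44255 + (18 + 2*2*(-2 + 2)))/(20920 - 23147) = (-44255 + (18 + 2*2*0))/(-2227) = (-44255 + (18 + 0))*(-1/2227) = (-44255 + 18)*(-1/2227) = -44237*(-1/2227) = 44237/2227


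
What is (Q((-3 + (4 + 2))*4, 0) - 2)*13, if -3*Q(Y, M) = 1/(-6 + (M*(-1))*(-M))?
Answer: -455/18 ≈ -25.278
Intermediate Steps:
Q(Y, M) = -1/(3*(-6 + M²)) (Q(Y, M) = -1/(3*(-6 + (M*(-1))*(-M))) = -1/(3*(-6 + (-M)*(-M))) = -1/(3*(-6 + M²)))
(Q((-3 + (4 + 2))*4, 0) - 2)*13 = (-1/(-18 + 3*0²) - 2)*13 = (-1/(-18 + 3*0) - 2)*13 = (-1/(-18 + 0) - 2)*13 = (-1/(-18) - 2)*13 = (-1*(-1/18) - 2)*13 = (1/18 - 2)*13 = -35/18*13 = -455/18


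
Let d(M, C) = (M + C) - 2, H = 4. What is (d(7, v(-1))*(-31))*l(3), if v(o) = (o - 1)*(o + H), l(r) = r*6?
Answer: 558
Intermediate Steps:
l(r) = 6*r
v(o) = (-1 + o)*(4 + o) (v(o) = (o - 1)*(o + 4) = (-1 + o)*(4 + o))
d(M, C) = -2 + C + M (d(M, C) = (C + M) - 2 = -2 + C + M)
(d(7, v(-1))*(-31))*l(3) = ((-2 + (-4 + (-1)² + 3*(-1)) + 7)*(-31))*(6*3) = ((-2 + (-4 + 1 - 3) + 7)*(-31))*18 = ((-2 - 6 + 7)*(-31))*18 = -1*(-31)*18 = 31*18 = 558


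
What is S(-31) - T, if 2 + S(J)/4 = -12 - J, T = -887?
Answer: 955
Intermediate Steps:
S(J) = -56 - 4*J (S(J) = -8 + 4*(-12 - J) = -8 + (-48 - 4*J) = -56 - 4*J)
S(-31) - T = (-56 - 4*(-31)) - 1*(-887) = (-56 + 124) + 887 = 68 + 887 = 955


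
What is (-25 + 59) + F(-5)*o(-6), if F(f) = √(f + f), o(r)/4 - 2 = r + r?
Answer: 34 - 40*I*√10 ≈ 34.0 - 126.49*I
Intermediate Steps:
o(r) = 8 + 8*r (o(r) = 8 + 4*(r + r) = 8 + 4*(2*r) = 8 + 8*r)
F(f) = √2*√f (F(f) = √(2*f) = √2*√f)
(-25 + 59) + F(-5)*o(-6) = (-25 + 59) + (√2*√(-5))*(8 + 8*(-6)) = 34 + (√2*(I*√5))*(8 - 48) = 34 + (I*√10)*(-40) = 34 - 40*I*√10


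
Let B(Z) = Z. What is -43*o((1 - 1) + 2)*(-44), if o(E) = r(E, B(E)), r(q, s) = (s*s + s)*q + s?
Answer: 26488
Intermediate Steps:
r(q, s) = s + q*(s + s²) (r(q, s) = (s² + s)*q + s = (s + s²)*q + s = q*(s + s²) + s = s + q*(s + s²))
o(E) = E*(1 + E + E²) (o(E) = E*(1 + E + E*E) = E*(1 + E + E²))
-43*o((1 - 1) + 2)*(-44) = -43*((1 - 1) + 2)*(1 + ((1 - 1) + 2) + ((1 - 1) + 2)²)*(-44) = -43*(0 + 2)*(1 + (0 + 2) + (0 + 2)²)*(-44) = -86*(1 + 2 + 2²)*(-44) = -86*(1 + 2 + 4)*(-44) = -86*7*(-44) = -43*14*(-44) = -602*(-44) = 26488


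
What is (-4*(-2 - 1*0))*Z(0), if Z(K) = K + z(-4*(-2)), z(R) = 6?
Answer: 48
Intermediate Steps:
Z(K) = 6 + K (Z(K) = K + 6 = 6 + K)
(-4*(-2 - 1*0))*Z(0) = (-4*(-2 - 1*0))*(6 + 0) = -4*(-2 + 0)*6 = -4*(-2)*6 = 8*6 = 48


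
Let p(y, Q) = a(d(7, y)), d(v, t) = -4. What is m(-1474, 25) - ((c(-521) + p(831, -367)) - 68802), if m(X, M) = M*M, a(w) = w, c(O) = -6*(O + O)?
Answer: 63179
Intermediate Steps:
c(O) = -12*O
p(y, Q) = -4
m(X, M) = M²
m(-1474, 25) - ((c(-521) + p(831, -367)) - 68802) = 25² - ((-12*(-521) - 4) - 68802) = 625 - ((6252 - 4) - 68802) = 625 - (6248 - 68802) = 625 - 1*(-62554) = 625 + 62554 = 63179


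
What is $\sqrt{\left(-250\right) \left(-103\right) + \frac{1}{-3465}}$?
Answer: $\frac{\sqrt{34351143365}}{1155} \approx 160.47$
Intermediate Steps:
$\sqrt{\left(-250\right) \left(-103\right) + \frac{1}{-3465}} = \sqrt{25750 - \frac{1}{3465}} = \sqrt{\frac{89223749}{3465}} = \frac{\sqrt{34351143365}}{1155}$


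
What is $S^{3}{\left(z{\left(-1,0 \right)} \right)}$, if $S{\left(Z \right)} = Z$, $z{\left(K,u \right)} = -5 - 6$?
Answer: $-1331$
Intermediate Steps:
$z{\left(K,u \right)} = -11$ ($z{\left(K,u \right)} = -5 - 6 = -11$)
$S^{3}{\left(z{\left(-1,0 \right)} \right)} = \left(-11\right)^{3} = -1331$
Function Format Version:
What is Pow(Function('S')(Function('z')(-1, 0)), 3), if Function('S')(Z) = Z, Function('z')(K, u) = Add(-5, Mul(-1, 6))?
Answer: -1331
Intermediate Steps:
Function('z')(K, u) = -11 (Function('z')(K, u) = Add(-5, -6) = -11)
Pow(Function('S')(Function('z')(-1, 0)), 3) = Pow(-11, 3) = -1331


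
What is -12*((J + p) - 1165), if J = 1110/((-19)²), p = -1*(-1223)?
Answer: -264576/361 ≈ -732.90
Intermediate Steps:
p = 1223
J = 1110/361 ≈ 3.0748
-12*((J + p) - 1165) = -12*((1110/361 + 1223) - 1165) = -12*(442613/361 - 1165) = -12*22048/361 = -264576/361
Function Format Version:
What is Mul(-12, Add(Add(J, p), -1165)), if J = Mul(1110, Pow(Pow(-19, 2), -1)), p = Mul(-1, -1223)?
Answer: Rational(-264576, 361) ≈ -732.90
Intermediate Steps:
p = 1223
J = Rational(1110, 361) (J = Mul(1110, Pow(361, -1)) = Mul(1110, Rational(1, 361)) = Rational(1110, 361) ≈ 3.0748)
Mul(-12, Add(Add(J, p), -1165)) = Mul(-12, Add(Add(Rational(1110, 361), 1223), -1165)) = Mul(-12, Add(Rational(442613, 361), -1165)) = Mul(-12, Rational(22048, 361)) = Rational(-264576, 361)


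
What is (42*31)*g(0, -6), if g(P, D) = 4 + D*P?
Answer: 5208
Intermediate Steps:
(42*31)*g(0, -6) = (42*31)*(4 - 6*0) = 1302*(4 + 0) = 1302*4 = 5208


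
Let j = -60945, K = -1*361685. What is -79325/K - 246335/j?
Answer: 3757205464/881715693 ≈ 4.2612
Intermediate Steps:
K = -361685
-79325/K - 246335/j = -79325/(-361685) - 246335/(-60945) = -79325*(-1/361685) - 246335*(-1/60945) = 15865/72337 + 49267/12189 = 3757205464/881715693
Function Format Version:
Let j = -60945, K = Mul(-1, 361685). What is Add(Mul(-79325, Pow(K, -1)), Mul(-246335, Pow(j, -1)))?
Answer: Rational(3757205464, 881715693) ≈ 4.2612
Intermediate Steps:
K = -361685
Add(Mul(-79325, Pow(K, -1)), Mul(-246335, Pow(j, -1))) = Add(Mul(-79325, Pow(-361685, -1)), Mul(-246335, Pow(-60945, -1))) = Add(Mul(-79325, Rational(-1, 361685)), Mul(-246335, Rational(-1, 60945))) = Add(Rational(15865, 72337), Rational(49267, 12189)) = Rational(3757205464, 881715693)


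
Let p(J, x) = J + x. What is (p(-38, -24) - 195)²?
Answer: 66049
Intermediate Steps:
(p(-38, -24) - 195)² = ((-38 - 24) - 195)² = (-62 - 195)² = (-257)² = 66049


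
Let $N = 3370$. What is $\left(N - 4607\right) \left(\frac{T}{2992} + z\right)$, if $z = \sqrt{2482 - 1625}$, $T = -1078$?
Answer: $\frac{60613}{136} - 1237 \sqrt{857} \approx -35767.0$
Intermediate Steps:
$z = \sqrt{857} \approx 29.275$
$\left(N - 4607\right) \left(\frac{T}{2992} + z\right) = \left(3370 - 4607\right) \left(- \frac{1078}{2992} + \sqrt{857}\right) = - 1237 \left(\left(-1078\right) \frac{1}{2992} + \sqrt{857}\right) = - 1237 \left(- \frac{49}{136} + \sqrt{857}\right) = \frac{60613}{136} - 1237 \sqrt{857}$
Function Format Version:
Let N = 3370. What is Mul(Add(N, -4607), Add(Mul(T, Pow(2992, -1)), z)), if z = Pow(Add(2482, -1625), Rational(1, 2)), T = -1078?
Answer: Add(Rational(60613, 136), Mul(-1237, Pow(857, Rational(1, 2)))) ≈ -35767.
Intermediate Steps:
z = Pow(857, Rational(1, 2)) ≈ 29.275
Mul(Add(N, -4607), Add(Mul(T, Pow(2992, -1)), z)) = Mul(Add(3370, -4607), Add(Mul(-1078, Pow(2992, -1)), Pow(857, Rational(1, 2)))) = Mul(-1237, Add(Mul(-1078, Rational(1, 2992)), Pow(857, Rational(1, 2)))) = Mul(-1237, Add(Rational(-49, 136), Pow(857, Rational(1, 2)))) = Add(Rational(60613, 136), Mul(-1237, Pow(857, Rational(1, 2))))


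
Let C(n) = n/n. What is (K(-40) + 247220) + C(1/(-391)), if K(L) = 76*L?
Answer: 244181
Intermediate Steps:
C(n) = 1
(K(-40) + 247220) + C(1/(-391)) = (76*(-40) + 247220) + 1 = (-3040 + 247220) + 1 = 244180 + 1 = 244181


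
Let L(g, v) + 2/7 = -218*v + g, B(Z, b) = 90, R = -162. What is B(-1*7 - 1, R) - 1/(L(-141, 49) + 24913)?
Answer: 8876513/98628 ≈ 90.000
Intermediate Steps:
L(g, v) = -2/7 + g - 218*v (L(g, v) = -2/7 + (-218*v + g) = -2/7 + (g - 218*v) = -2/7 + g - 218*v)
B(-1*7 - 1, R) - 1/(L(-141, 49) + 24913) = 90 - 1/((-2/7 - 141 - 218*49) + 24913) = 90 - 1/((-2/7 - 141 - 10682) + 24913) = 90 - 1/(-75763/7 + 24913) = 90 - 1/98628/7 = 90 - 1*7/98628 = 90 - 7/98628 = 8876513/98628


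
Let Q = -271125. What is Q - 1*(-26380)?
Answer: -244745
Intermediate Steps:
Q - 1*(-26380) = -271125 - 1*(-26380) = -271125 + 26380 = -244745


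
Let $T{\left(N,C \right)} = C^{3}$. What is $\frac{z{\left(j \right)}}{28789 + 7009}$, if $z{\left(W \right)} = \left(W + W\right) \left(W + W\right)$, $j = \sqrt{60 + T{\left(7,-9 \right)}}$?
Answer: $- \frac{1338}{17899} \approx -0.074753$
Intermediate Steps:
$j = i \sqrt{669}$ ($j = \sqrt{60 + \left(-9\right)^{3}} = \sqrt{60 - 729} = \sqrt{-669} = i \sqrt{669} \approx 25.865 i$)
$z{\left(W \right)} = 4 W^{2}$ ($z{\left(W \right)} = 2 W 2 W = 4 W^{2}$)
$\frac{z{\left(j \right)}}{28789 + 7009} = \frac{4 \left(i \sqrt{669}\right)^{2}}{28789 + 7009} = \frac{4 \left(-669\right)}{35798} = \left(-2676\right) \frac{1}{35798} = - \frac{1338}{17899}$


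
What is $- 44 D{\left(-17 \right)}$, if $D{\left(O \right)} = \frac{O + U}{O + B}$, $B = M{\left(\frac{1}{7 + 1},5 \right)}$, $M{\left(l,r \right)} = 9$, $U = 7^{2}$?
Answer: $176$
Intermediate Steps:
$U = 49$
$B = 9$
$D{\left(O \right)} = \frac{49 + O}{9 + O}$ ($D{\left(O \right)} = \frac{O + 49}{O + 9} = \frac{49 + O}{9 + O}$)
$- 44 D{\left(-17 \right)} = - 44 \frac{49 - 17}{9 - 17} = - 44 \frac{1}{-8} \cdot 32 = - 44 \left(\left(- \frac{1}{8}\right) 32\right) = \left(-44\right) \left(-4\right) = 176$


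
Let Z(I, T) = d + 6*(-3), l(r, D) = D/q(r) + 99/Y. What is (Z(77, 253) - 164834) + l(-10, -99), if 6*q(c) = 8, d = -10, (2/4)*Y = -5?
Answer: -3298923/20 ≈ -1.6495e+5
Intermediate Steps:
Y = -10 (Y = 2*(-5) = -10)
q(c) = 4/3 (q(c) = (⅙)*8 = 4/3)
l(r, D) = -99/10 + 3*D/4 (l(r, D) = D/(4/3) + 99/(-10) = D*(¾) + 99*(-⅒) = 3*D/4 - 99/10 = -99/10 + 3*D/4)
Z(I, T) = -28 (Z(I, T) = -10 + 6*(-3) = -10 - 18 = -28)
(Z(77, 253) - 164834) + l(-10, -99) = (-28 - 164834) + (-99/10 + (¾)*(-99)) = -164862 + (-99/10 - 297/4) = -164862 - 1683/20 = -3298923/20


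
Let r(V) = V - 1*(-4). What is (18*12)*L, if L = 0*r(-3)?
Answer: 0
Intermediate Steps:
r(V) = 4 + V (r(V) = V + 4 = 4 + V)
L = 0 (L = 0*(4 - 3) = 0*1 = 0)
(18*12)*L = (18*12)*0 = 216*0 = 0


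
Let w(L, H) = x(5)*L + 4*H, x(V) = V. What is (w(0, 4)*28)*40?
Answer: 17920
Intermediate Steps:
w(L, H) = 4*H + 5*L (w(L, H) = 5*L + 4*H = 4*H + 5*L)
(w(0, 4)*28)*40 = ((4*4 + 5*0)*28)*40 = ((16 + 0)*28)*40 = (16*28)*40 = 448*40 = 17920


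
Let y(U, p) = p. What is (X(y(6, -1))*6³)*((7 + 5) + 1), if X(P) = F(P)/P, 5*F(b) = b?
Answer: 2808/5 ≈ 561.60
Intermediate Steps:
F(b) = b/5
X(P) = ⅕ (X(P) = (P/5)/P = ⅕)
(X(y(6, -1))*6³)*((7 + 5) + 1) = ((⅕)*6³)*((7 + 5) + 1) = ((⅕)*216)*(12 + 1) = (216/5)*13 = 2808/5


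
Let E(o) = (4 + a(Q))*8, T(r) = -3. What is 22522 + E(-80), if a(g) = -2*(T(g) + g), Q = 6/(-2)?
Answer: 22650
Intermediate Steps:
Q = -3 (Q = 6*(-½) = -3)
a(g) = 6 - 2*g (a(g) = -2*(-3 + g) = 6 - 2*g)
E(o) = 128 (E(o) = (4 + (6 - 2*(-3)))*8 = (4 + (6 + 6))*8 = (4 + 12)*8 = 16*8 = 128)
22522 + E(-80) = 22522 + 128 = 22650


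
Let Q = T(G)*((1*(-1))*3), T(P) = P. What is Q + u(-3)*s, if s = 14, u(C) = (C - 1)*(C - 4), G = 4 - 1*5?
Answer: 395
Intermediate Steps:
G = -1 (G = 4 - 5 = -1)
u(C) = (-1 + C)*(-4 + C)
Q = 3 (Q = -1*(-1)*3 = -(-1)*3 = -1*(-3) = 3)
Q + u(-3)*s = 3 + (4 + (-3)² - 5*(-3))*14 = 3 + (4 + 9 + 15)*14 = 3 + 28*14 = 3 + 392 = 395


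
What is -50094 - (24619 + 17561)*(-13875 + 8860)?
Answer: 211482606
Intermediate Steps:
-50094 - (24619 + 17561)*(-13875 + 8860) = -50094 - 42180*(-5015) = -50094 - 1*(-211532700) = -50094 + 211532700 = 211482606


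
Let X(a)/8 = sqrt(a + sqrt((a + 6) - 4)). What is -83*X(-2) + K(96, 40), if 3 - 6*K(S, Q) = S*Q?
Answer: -1279/2 - 664*I*sqrt(2) ≈ -639.5 - 939.04*I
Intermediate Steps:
X(a) = 8*sqrt(a + sqrt(2 + a)) (X(a) = 8*sqrt(a + sqrt((a + 6) - 4)) = 8*sqrt(a + sqrt((6 + a) - 4)) = 8*sqrt(a + sqrt(2 + a)))
K(S, Q) = 1/2 - Q*S/6 (K(S, Q) = 1/2 - S*Q/6 = 1/2 - Q*S/6)
-83*X(-2) + K(96, 40) = -664*sqrt(-2 + sqrt(2 - 2)) + (1/2 - 1/6*40*96) = -664*sqrt(-2 + sqrt(0)) + (1/2 - 640) = -664*sqrt(-2 + 0) - 1279/2 = -664*sqrt(-2) - 1279/2 = -664*I*sqrt(2) - 1279/2 = -1279/2 - 664*I*sqrt(2)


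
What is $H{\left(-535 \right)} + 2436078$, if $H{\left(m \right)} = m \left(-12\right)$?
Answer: $2442498$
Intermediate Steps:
$H{\left(m \right)} = - 12 m$
$H{\left(-535 \right)} + 2436078 = \left(-12\right) \left(-535\right) + 2436078 = 6420 + 2436078 = 2442498$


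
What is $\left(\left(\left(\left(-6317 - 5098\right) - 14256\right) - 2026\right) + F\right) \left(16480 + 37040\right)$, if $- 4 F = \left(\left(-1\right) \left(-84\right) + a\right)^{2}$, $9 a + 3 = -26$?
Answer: $- \frac{42380512220}{27} \approx -1.5696 \cdot 10^{9}$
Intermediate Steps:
$a = - \frac{29}{9}$ ($a = - \frac{1}{3} + \frac{1}{9} \left(-26\right) = - \frac{1}{3} - \frac{26}{9} = - \frac{29}{9} \approx -3.2222$)
$F = - \frac{528529}{324}$ ($F = - \frac{\left(\left(-1\right) \left(-84\right) - \frac{29}{9}\right)^{2}}{4} = - \frac{\left(84 - \frac{29}{9}\right)^{2}}{4} = - \frac{\left(\frac{727}{9}\right)^{2}}{4} = \left(- \frac{1}{4}\right) \frac{528529}{81} = - \frac{528529}{324} \approx -1631.3$)
$\left(\left(\left(\left(-6317 - 5098\right) - 14256\right) - 2026\right) + F\right) \left(16480 + 37040\right) = \left(\left(\left(\left(-6317 - 5098\right) - 14256\right) - 2026\right) - \frac{528529}{324}\right) \left(16480 + 37040\right) = \left(\left(\left(\left(-6317 - 5098\right) - 14256\right) - 2026\right) - \frac{528529}{324}\right) 53520 = \left(\left(\left(-11415 - 14256\right) - 2026\right) - \frac{528529}{324}\right) 53520 = \left(\left(-25671 - 2026\right) - \frac{528529}{324}\right) 53520 = \left(-27697 - \frac{528529}{324}\right) 53520 = \left(- \frac{9502357}{324}\right) 53520 = - \frac{42380512220}{27}$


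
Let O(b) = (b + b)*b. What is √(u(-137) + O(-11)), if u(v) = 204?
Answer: √446 ≈ 21.119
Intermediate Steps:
O(b) = 2*b² (O(b) = (2*b)*b = 2*b²)
√(u(-137) + O(-11)) = √(204 + 2*(-11)²) = √(204 + 2*121) = √(204 + 242) = √446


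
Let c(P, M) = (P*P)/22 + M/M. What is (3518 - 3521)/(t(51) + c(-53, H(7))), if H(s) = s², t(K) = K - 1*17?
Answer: -22/1193 ≈ -0.018441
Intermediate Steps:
t(K) = -17 + K (t(K) = K - 17 = -17 + K)
c(P, M) = 1 + P²/22 (c(P, M) = P²*(1/22) + 1 = P²/22 + 1 = 1 + P²/22)
(3518 - 3521)/(t(51) + c(-53, H(7))) = (3518 - 3521)/((-17 + 51) + (1 + (1/22)*(-53)²)) = -3/(34 + (1 + (1/22)*2809)) = -3/(34 + (1 + 2809/22)) = -3/(34 + 2831/22) = -3/3579/22 = -3*22/3579 = -22/1193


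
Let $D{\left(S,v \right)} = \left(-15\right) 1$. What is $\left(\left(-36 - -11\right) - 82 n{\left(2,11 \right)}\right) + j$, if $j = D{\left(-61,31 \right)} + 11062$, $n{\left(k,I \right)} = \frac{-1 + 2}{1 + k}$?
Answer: $\frac{32984}{3} \approx 10995.0$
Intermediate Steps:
$D{\left(S,v \right)} = -15$
$n{\left(k,I \right)} = \frac{1}{1 + k}$ ($n{\left(k,I \right)} = 1 \frac{1}{1 + k} = \frac{1}{1 + k}$)
$j = 11047$ ($j = -15 + 11062 = 11047$)
$\left(\left(-36 - -11\right) - 82 n{\left(2,11 \right)}\right) + j = \left(\left(-36 - -11\right) - \frac{82}{1 + 2}\right) + 11047 = \left(\left(-36 + 11\right) - \frac{82}{3}\right) + 11047 = \left(-25 - \frac{82}{3}\right) + 11047 = - \frac{157}{3} + 11047 = \frac{32984}{3}$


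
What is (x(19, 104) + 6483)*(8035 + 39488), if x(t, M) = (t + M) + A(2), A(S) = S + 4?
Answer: 314222076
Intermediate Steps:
A(S) = 4 + S
x(t, M) = 6 + M + t (x(t, M) = (t + M) + (4 + 2) = (M + t) + 6 = 6 + M + t)
(x(19, 104) + 6483)*(8035 + 39488) = ((6 + 104 + 19) + 6483)*(8035 + 39488) = (129 + 6483)*47523 = 6612*47523 = 314222076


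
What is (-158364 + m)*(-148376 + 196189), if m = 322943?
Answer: 7869015727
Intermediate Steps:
(-158364 + m)*(-148376 + 196189) = (-158364 + 322943)*(-148376 + 196189) = 164579*47813 = 7869015727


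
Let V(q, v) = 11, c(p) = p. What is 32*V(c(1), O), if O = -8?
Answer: 352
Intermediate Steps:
32*V(c(1), O) = 32*11 = 352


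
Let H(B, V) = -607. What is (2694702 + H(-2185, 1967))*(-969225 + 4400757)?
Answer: 9244873203540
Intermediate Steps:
(2694702 + H(-2185, 1967))*(-969225 + 4400757) = (2694702 - 607)*(-969225 + 4400757) = 2694095*3431532 = 9244873203540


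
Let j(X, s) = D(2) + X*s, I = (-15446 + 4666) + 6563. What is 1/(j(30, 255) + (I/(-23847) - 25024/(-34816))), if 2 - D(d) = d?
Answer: 763104/5838429025 ≈ 0.00013070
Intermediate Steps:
D(d) = 2 - d
I = -4217 (I = -10780 + 6563 = -4217)
j(X, s) = X*s (j(X, s) = (2 - 1*2) + X*s = (2 - 2) + X*s = 0 + X*s = X*s)
1/(j(30, 255) + (I/(-23847) - 25024/(-34816))) = 1/(30*255 + (-4217/(-23847) - 25024/(-34816))) = 1/(7650 + (-4217*(-1/23847) - 25024*(-1/34816))) = 1/(7650 + (4217/23847 + 23/32)) = 1/(7650 + 683425/763104) = 1/(5838429025/763104) = 763104/5838429025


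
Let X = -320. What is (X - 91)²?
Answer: 168921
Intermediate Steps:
(X - 91)² = (-320 - 91)² = (-411)² = 168921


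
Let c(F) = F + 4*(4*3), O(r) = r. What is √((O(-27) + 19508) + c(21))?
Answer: 5*√782 ≈ 139.82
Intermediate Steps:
c(F) = 48 + F (c(F) = F + 4*12 = F + 48 = 48 + F)
√((O(-27) + 19508) + c(21)) = √((-27 + 19508) + (48 + 21)) = √(19481 + 69) = √19550 = 5*√782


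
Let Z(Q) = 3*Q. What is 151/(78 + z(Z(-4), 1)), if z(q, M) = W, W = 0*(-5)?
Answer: 151/78 ≈ 1.9359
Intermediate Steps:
W = 0
z(q, M) = 0
151/(78 + z(Z(-4), 1)) = 151/(78 + 0) = 151/78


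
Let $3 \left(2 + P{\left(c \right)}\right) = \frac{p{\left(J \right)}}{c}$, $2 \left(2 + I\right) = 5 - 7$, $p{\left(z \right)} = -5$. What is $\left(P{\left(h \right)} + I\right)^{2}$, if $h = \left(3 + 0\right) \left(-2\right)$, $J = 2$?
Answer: $\frac{7225}{324} \approx 22.299$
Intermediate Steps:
$h = -6$ ($h = 3 \left(-2\right) = -6$)
$I = -3$ ($I = -2 + \frac{5 - 7}{2} = -2 + \frac{1}{2} \left(-2\right) = -2 - 1 = -3$)
$P{\left(c \right)} = -2 - \frac{5}{3 c}$ ($P{\left(c \right)} = -2 + \frac{\left(-5\right) \frac{1}{c}}{3} = -2 - \frac{5}{3 c}$)
$\left(P{\left(h \right)} + I\right)^{2} = \left(\left(-2 - \frac{5}{3 \left(-6\right)}\right) - 3\right)^{2} = \left(\left(-2 - - \frac{5}{18}\right) - 3\right)^{2} = \left(\left(-2 + \frac{5}{18}\right) - 3\right)^{2} = \left(- \frac{31}{18} - 3\right)^{2} = \left(- \frac{85}{18}\right)^{2} = \frac{7225}{324}$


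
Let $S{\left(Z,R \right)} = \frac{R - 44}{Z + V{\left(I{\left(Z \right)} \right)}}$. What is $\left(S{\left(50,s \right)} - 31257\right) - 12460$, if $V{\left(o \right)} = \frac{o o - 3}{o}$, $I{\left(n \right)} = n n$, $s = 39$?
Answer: $- \frac{278695756349}{6374997} \approx -43717.0$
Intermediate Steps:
$I{\left(n \right)} = n^{2}$
$V{\left(o \right)} = \frac{-3 + o^{2}}{o}$ ($V{\left(o \right)} = \frac{o^{2} - 3}{o} = \frac{-3 + o^{2}}{o}$)
$S{\left(Z,R \right)} = \frac{-44 + R}{Z + Z^{2} - \frac{3}{Z^{2}}}$ ($S{\left(Z,R \right)} = \frac{R - 44}{Z + \left(Z^{2} - \frac{3}{Z^{2}}\right)} = \frac{-44 + R}{Z + \left(Z^{2} - \frac{3}{Z^{2}}\right)} = \frac{-44 + R}{Z + Z^{2} - \frac{3}{Z^{2}}}$)
$\left(S{\left(50,s \right)} - 31257\right) - 12460 = \left(\frac{50^{2} \left(-44 + 39\right)}{-3 + 50^{3} + 50^{4}} - 31257\right) - 12460 = \left(2500 \frac{1}{-3 + 125000 + 6250000} \left(-5\right) - 31257\right) - 12460 = \left(2500 \cdot \frac{1}{6374997} \left(-5\right) - 31257\right) - 12460 = \left(- \frac{12500}{6374997} - 31257\right) - 12460 = - \frac{199263293729}{6374997} - 12460 = - \frac{278695756349}{6374997}$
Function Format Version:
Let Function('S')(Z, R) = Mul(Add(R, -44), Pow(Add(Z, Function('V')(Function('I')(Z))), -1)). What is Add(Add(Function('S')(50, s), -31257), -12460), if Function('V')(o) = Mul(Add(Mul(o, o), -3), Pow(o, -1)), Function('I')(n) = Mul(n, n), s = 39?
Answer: Rational(-278695756349, 6374997) ≈ -43717.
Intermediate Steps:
Function('I')(n) = Pow(n, 2)
Function('V')(o) = Mul(Pow(o, -1), Add(-3, Pow(o, 2))) (Function('V')(o) = Mul(Add(Pow(o, 2), -3), Pow(o, -1)) = Mul(Add(-3, Pow(o, 2)), Pow(o, -1)) = Mul(Pow(o, -1), Add(-3, Pow(o, 2))))
Function('S')(Z, R) = Mul(Pow(Add(Z, Pow(Z, 2), Mul(-3, Pow(Z, -2))), -1), Add(-44, R)) (Function('S')(Z, R) = Mul(Add(R, -44), Pow(Add(Z, Add(Pow(Z, 2), Mul(-3, Pow(Pow(Z, 2), -1)))), -1)) = Mul(Add(-44, R), Pow(Add(Z, Add(Pow(Z, 2), Mul(-3, Pow(Z, -2)))), -1)) = Mul(Add(-44, R), Pow(Add(Z, Pow(Z, 2), Mul(-3, Pow(Z, -2))), -1)) = Mul(Pow(Add(Z, Pow(Z, 2), Mul(-3, Pow(Z, -2))), -1), Add(-44, R)))
Add(Add(Function('S')(50, s), -31257), -12460) = Add(Add(Mul(Pow(50, 2), Pow(Add(-3, Pow(50, 3), Pow(50, 4)), -1), Add(-44, 39)), -31257), -12460) = Add(Add(Mul(2500, Pow(Add(-3, 125000, 6250000), -1), -5), -31257), -12460) = Add(Add(Mul(2500, Pow(6374997, -1), -5), -31257), -12460) = Add(Add(Mul(2500, Rational(1, 6374997), -5), -31257), -12460) = Add(Add(Rational(-12500, 6374997), -31257), -12460) = Add(Rational(-199263293729, 6374997), -12460) = Rational(-278695756349, 6374997)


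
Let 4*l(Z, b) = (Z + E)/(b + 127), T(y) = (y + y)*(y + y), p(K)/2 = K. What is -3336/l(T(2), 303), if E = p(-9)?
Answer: 2868960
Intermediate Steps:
p(K) = 2*K
E = -18 (E = 2*(-9) = -18)
T(y) = 4*y² (T(y) = (2*y)*(2*y) = 4*y²)
l(Z, b) = (-18 + Z)/(4*(127 + b)) (l(Z, b) = ((Z - 18)/(b + 127))/4 = ((-18 + Z)/(127 + b))/4 = (-18 + Z)/(4*(127 + b)))
-3336/l(T(2), 303) = -3336*4*(127 + 303)/(-18 + 4*2²) = -3336*1720/(-18 + 4*4) = -3336*1720/(-18 + 16) = -3336/((¼)*(1/430)*(-2)) = -3336/(-1/860) = -3336*(-860) = 2868960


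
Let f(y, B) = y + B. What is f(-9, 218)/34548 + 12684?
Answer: 438207041/34548 ≈ 12684.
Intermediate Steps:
f(y, B) = B + y
f(-9, 218)/34548 + 12684 = (218 - 9)/34548 + 12684 = 209*(1/34548) + 12684 = 209/34548 + 12684 = 438207041/34548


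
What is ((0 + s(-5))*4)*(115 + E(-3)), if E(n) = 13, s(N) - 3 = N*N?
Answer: 14336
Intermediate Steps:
s(N) = 3 + N² (s(N) = 3 + N*N = 3 + N²)
((0 + s(-5))*4)*(115 + E(-3)) = ((0 + (3 + (-5)²))*4)*(115 + 13) = ((0 + (3 + 25))*4)*128 = ((0 + 28)*4)*128 = (28*4)*128 = 112*128 = 14336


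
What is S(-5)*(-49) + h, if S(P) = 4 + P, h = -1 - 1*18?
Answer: 30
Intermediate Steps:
h = -19 (h = -1 - 18 = -19)
S(-5)*(-49) + h = (4 - 5)*(-49) - 19 = -1*(-49) - 19 = 49 - 19 = 30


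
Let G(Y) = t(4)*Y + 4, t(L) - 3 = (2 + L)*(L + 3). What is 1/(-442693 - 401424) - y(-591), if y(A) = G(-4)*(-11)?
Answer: -1634210513/844117 ≈ -1936.0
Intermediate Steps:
t(L) = 3 + (2 + L)*(3 + L) (t(L) = 3 + (2 + L)*(L + 3) = 3 + (2 + L)*(3 + L))
G(Y) = 4 + 45*Y (G(Y) = (9 + 4**2 + 5*4)*Y + 4 = (9 + 16 + 20)*Y + 4 = 45*Y + 4 = 4 + 45*Y)
y(A) = 1936 (y(A) = (4 + 45*(-4))*(-11) = (4 - 180)*(-11) = -176*(-11) = 1936)
1/(-442693 - 401424) - y(-591) = 1/(-442693 - 401424) - 1*1936 = 1/(-844117) - 1936 = -1/844117 - 1936 = -1634210513/844117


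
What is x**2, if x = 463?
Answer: 214369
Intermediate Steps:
x**2 = 463**2 = 214369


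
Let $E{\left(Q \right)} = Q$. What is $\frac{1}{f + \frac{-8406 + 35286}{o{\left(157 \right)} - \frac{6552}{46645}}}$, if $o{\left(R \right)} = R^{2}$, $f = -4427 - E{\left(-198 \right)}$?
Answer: $- \frac{1149746053}{4861022240537} \approx -0.00023652$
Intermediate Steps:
$f = -4229$ ($f = -4427 - -198 = -4427 + 198 = -4229$)
$\frac{1}{f + \frac{-8406 + 35286}{o{\left(157 \right)} - \frac{6552}{46645}}} = \frac{1}{-4229 + \frac{-8406 + 35286}{157^{2} - \frac{6552}{46645}}} = \frac{1}{-4229 + \frac{26880}{24649 - \frac{6552}{46645}}} = \frac{1}{-4229 + \frac{26880}{\frac{1149746053}{46645}}} = \frac{1}{-4229 + 26880 \cdot \frac{46645}{1149746053}} = \frac{1}{-4229 + \frac{1253817600}{1149746053}} = \frac{1}{- \frac{4861022240537}{1149746053}} = - \frac{1149746053}{4861022240537}$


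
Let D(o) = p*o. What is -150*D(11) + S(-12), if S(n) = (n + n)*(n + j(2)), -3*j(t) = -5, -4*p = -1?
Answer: -329/2 ≈ -164.50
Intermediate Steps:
p = 1/4 (p = -1/4*(-1) = 1/4 ≈ 0.25000)
j(t) = 5/3 (j(t) = -1/3*(-5) = 5/3)
S(n) = 2*n*(5/3 + n) (S(n) = (n + n)*(n + 5/3) = (2*n)*(5/3 + n) = 2*n*(5/3 + n))
D(o) = o/4
-150*D(11) + S(-12) = -75*11/2 + (2/3)*(-12)*(5 + 3*(-12)) = -150*11/4 + (2/3)*(-12)*(5 - 36) = -825/2 + (2/3)*(-12)*(-31) = -825/2 + 248 = -329/2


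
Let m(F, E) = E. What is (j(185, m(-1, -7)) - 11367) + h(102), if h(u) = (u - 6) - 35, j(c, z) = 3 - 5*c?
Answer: -12228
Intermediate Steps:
h(u) = -41 + u (h(u) = (-6 + u) - 35 = -41 + u)
(j(185, m(-1, -7)) - 11367) + h(102) = ((3 - 5*185) - 11367) + (-41 + 102) = ((3 - 925) - 11367) + 61 = (-922 - 11367) + 61 = -12289 + 61 = -12228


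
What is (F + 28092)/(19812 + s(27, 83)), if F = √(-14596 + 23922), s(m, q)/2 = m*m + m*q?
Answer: 2341/2146 + √9326/25752 ≈ 1.0946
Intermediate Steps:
s(m, q) = 2*m² + 2*m*q (s(m, q) = 2*(m*m + m*q) = 2*(m² + m*q) = 2*m² + 2*m*q)
F = √9326 ≈ 96.571
(F + 28092)/(19812 + s(27, 83)) = (√9326 + 28092)/(19812 + 2*27*(27 + 83)) = (28092 + √9326)/(19812 + 2*27*110) = (28092 + √9326)/(19812 + 5940) = (28092 + √9326)/25752 = (28092 + √9326)*(1/25752) = 2341/2146 + √9326/25752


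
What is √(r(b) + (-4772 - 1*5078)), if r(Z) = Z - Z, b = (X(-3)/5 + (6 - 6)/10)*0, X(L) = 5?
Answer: 5*I*√394 ≈ 99.247*I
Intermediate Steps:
b = 0 (b = (5/5 + (6 - 6)/10)*0 = (5*(⅕) + 0*(⅒))*0 = (1 + 0)*0 = 1*0 = 0)
r(Z) = 0
√(r(b) + (-4772 - 1*5078)) = √(0 + (-4772 - 1*5078)) = √(0 + (-4772 - 5078)) = √(0 - 9850) = √(-9850) = 5*I*√394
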